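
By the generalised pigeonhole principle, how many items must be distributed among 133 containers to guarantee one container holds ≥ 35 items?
n = (35 − 1)·133 + 1 = 4523

By the generalised pigeonhole principle, to guarantee some box contains ≥ r objects we need more than (r − 1) · k objects total. Threshold: n = (r − 1) · k + 1. With r = 35 and k = 133: n = 34 · 133 + 1 = 4522 + 1 = 4523. For n = 4522 = 34 · 133, we can put exactly 34 objects in every box, avoiding 35 in any single one — so 4523 is tight.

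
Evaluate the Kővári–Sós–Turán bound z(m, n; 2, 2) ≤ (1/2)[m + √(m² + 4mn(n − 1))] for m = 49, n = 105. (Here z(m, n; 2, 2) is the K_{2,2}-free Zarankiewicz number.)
z(49, 105; 2, 2) ≤ (1/2)[49 + √(49² + 4·49·105·104)] = (1/2)[49 + √2142721] = 756.4018

Kővári–Sós–Turán: let r_1, ..., r_49 be the row sums and z = Σ r_i the total number of 1s. Each pair of columns can share at most one row with both entries 1 (else a 2×2 all-ones block appears), so Σ_i C(r_i, 2) ≤ C(105, 2) = 5460. By convexity Σ_i C(r_i, 2) ≥ 49·C(z/49, 2) = z(z − 49)/(2·49), giving z² − 49z − 49·105·104 ≤ 0 and hence z ≤ (1/2)[49 + √(2401 + 4·535080)] = (1/2)[49 + √2142721] ≈ (1/2)(49 + 1463.8036) = 756.4018.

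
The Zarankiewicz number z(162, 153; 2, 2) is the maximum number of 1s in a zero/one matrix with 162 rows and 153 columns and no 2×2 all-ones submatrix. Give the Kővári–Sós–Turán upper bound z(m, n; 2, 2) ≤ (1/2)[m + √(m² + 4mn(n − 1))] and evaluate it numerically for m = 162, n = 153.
z(162, 153; 2, 2) ≤ (1/2)[162 + √(162² + 4·162·153·152)] = (1/2)[162 + √15096132] = 2023.6871

Kővári–Sós–Turán: let r_1, ..., r_162 be the row sums and z = Σ r_i the total number of 1s. Each pair of columns can share at most one row with both entries 1 (else a 2×2 all-ones block appears), so Σ_i C(r_i, 2) ≤ C(153, 2) = 11628. By convexity Σ_i C(r_i, 2) ≥ 162·C(z/162, 2) = z(z − 162)/(2·162), giving z² − 162z − 162·153·152 ≤ 0 and hence z ≤ (1/2)[162 + √(26244 + 4·3767472)] = (1/2)[162 + √15096132] ≈ (1/2)(162 + 3885.3741) = 2023.6871.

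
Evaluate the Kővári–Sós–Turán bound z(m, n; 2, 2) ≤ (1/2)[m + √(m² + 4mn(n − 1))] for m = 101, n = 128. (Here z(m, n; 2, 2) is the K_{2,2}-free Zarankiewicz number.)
z(101, 128; 2, 2) ≤ (1/2)[101 + √(101² + 4·101·128·127)] = (1/2)[101 + √6577625] = 1332.844

Kővári–Sós–Turán: let r_1, ..., r_101 be the row sums and z = Σ r_i the total number of 1s. Each pair of columns can share at most one row with both entries 1 (else a 2×2 all-ones block appears), so Σ_i C(r_i, 2) ≤ C(128, 2) = 8128. By convexity Σ_i C(r_i, 2) ≥ 101·C(z/101, 2) = z(z − 101)/(2·101), giving z² − 101z − 101·128·127 ≤ 0 and hence z ≤ (1/2)[101 + √(10201 + 4·1641856)] = (1/2)[101 + √6577625] ≈ (1/2)(101 + 2564.6881) = 1332.844.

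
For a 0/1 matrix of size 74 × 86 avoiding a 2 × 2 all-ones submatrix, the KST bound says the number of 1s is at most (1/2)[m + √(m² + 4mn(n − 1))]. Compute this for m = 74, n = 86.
z(74, 86; 2, 2) ≤ (1/2)[74 + √(74² + 4·74·86·85)] = (1/2)[74 + √2169236] = 773.4163

Kővári–Sós–Turán: let r_1, ..., r_74 be the row sums and z = Σ r_i the total number of 1s. Each pair of columns can share at most one row with both entries 1 (else a 2×2 all-ones block appears), so Σ_i C(r_i, 2) ≤ C(86, 2) = 3655. By convexity Σ_i C(r_i, 2) ≥ 74·C(z/74, 2) = z(z − 74)/(2·74), giving z² − 74z − 74·86·85 ≤ 0 and hence z ≤ (1/2)[74 + √(5476 + 4·540940)] = (1/2)[74 + √2169236] ≈ (1/2)(74 + 1472.8326) = 773.4163.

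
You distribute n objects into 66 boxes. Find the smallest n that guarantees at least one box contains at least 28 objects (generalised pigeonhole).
n = (28 − 1)·66 + 1 = 1783

By the generalised pigeonhole principle, to guarantee some box contains ≥ r objects we need more than (r − 1) · k objects total. Threshold: n = (r − 1) · k + 1. With r = 28 and k = 66: n = 27 · 66 + 1 = 1782 + 1 = 1783. For n = 1782 = 27 · 66, we can put exactly 27 objects in every box, avoiding 28 in any single one — so 1783 is tight.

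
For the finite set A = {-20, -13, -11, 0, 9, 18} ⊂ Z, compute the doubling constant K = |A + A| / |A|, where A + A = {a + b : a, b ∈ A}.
K = |A + A| / |A| = 18/6 = 3

Enumerate A + A = {a + b : a, b ∈ A}. With |A| = 6, there are |A|^2 = 36 ordered sum pairs; collecting distinct values, A + A = {-40, -33, -31, -26, -24, -22, -20, -13, -11, -4, -2, 0, 5, 7, 9, 18, 27, 36}, so |A + A| = 18. Thus K = 18/6 = 3. For comparison, the minimum possible |A + A| over all 6-element sets is 2·6 − 1 = 11 (so min K = 11/6), attained only by arithmetic progressions.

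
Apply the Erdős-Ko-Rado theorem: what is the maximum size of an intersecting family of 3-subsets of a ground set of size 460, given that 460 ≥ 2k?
max |F| = C(459, 2) = 105111

The Erdős-Ko-Rado theorem states: for n ≥ 2k, an intersecting family of k-subsets of an n-element set has size at most C(n − 1, k − 1), with equality for 'star' families {A ⊆ [n] : |A| = k, i ∈ A} (fix an element i). For n = 460, k = 3: C(459, 2) = 105111.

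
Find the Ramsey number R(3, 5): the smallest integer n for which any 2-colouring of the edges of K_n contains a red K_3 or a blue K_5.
R(3, 5) = 14

Lower bound: an explicit 2-colouring of K_{13} (typically a Paley-type or other structured construction) avoids a red K_3 and a blue K_5, showing R(3, 5) > 13.
Upper bound: the Erdős–Szekeres recurrence R(r, t') ≤ R(r−1, t') + R(r, t'−1) yields R(3, 5) ≤ 14.
Hence R(3, 5) = 14.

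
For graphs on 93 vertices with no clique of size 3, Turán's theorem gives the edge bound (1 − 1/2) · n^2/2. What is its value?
Turán density bound = (1/2) · 93^2/2 = 8649/4 ≈ 2162.25

Turán's theorem: ex(n, K_{r+1}) is achieved by the complete r-partite Turán graph T(n, r) with parts as balanced as possible, and is at most (1 − 1/r) · n^2/2. For r = 2, n = 93: the density bound is (1/2) · 8649/2 = 8649/4 ≈ 2162.25. The integer-valued extremum is e(T(93, 2)) = 2162, which is strictly less than the density bound 8649/4 since 2 ∤ 93 (the parts of T(93, 2) cannot all be equal).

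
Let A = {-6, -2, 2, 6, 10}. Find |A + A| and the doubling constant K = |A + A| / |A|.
K = |A + A| / |A| = 9/5

Enumerate A + A = {a + b : a, b ∈ A}. With |A| = 5, there are |A|^2 = 25 ordered sum pairs; collecting distinct values, A + A = {-12, -8, -4, 0, 4, 8, 12, 16, 20}, so |A + A| = 9. Thus K = 9/5. Here |A + A| = 2|A| − 1 = 9, the minimum possible — so K = 9/5 is minimal, which holds iff A is an arithmetic progression.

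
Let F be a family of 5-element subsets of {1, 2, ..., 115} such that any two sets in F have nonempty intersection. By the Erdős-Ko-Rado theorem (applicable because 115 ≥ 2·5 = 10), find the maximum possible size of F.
max |F| = C(114, 4) = 6672876

The Erdős-Ko-Rado theorem states: for n ≥ 2k, an intersecting family of k-subsets of an n-element set has size at most C(n − 1, k − 1), with equality for 'star' families {A ⊆ [n] : |A| = k, i ∈ A} (fix an element i). For n = 115, k = 5: C(114, 4) = 6672876.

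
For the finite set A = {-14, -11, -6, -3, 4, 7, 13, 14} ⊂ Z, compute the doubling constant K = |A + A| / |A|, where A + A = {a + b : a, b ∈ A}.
K = |A + A| / |A| = 31/8

Enumerate A + A = {a + b : a, b ∈ A}. With |A| = 8, there are |A|^2 = 64 ordered sum pairs; collecting distinct values, A + A = {-28, -25, -22, -20, -17, -14, -12, -10, -9, -7, -6, -4, -2, -1, 0, 1, 2, 3, 4, 7, 8, 10, 11, 14, 17, 18, 20, 21, 26, 27, 28}, so |A + A| = 31. Thus K = 31/8. For comparison, the minimum possible |A + A| over all 8-element sets is 2·8 − 1 = 15 (so min K = 15/8), attained only by arithmetic progressions.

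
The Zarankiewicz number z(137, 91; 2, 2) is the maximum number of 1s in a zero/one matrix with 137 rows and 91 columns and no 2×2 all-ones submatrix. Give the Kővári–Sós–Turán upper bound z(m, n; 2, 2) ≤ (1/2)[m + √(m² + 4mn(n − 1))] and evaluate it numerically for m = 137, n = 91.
z(137, 91; 2, 2) ≤ (1/2)[137 + √(137² + 4·137·91·90)] = (1/2)[137 + √4506889] = 1129.9717

Kővári–Sós–Turán: let r_1, ..., r_137 be the row sums and z = Σ r_i the total number of 1s. Each pair of columns can share at most one row with both entries 1 (else a 2×2 all-ones block appears), so Σ_i C(r_i, 2) ≤ C(91, 2) = 4095. By convexity Σ_i C(r_i, 2) ≥ 137·C(z/137, 2) = z(z − 137)/(2·137), giving z² − 137z − 137·91·90 ≤ 0 and hence z ≤ (1/2)[137 + √(18769 + 4·1122030)] = (1/2)[137 + √4506889] ≈ (1/2)(137 + 2122.9435) = 1129.9717.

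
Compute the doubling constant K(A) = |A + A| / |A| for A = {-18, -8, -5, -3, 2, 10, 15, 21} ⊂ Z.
K = |A + A| / |A| = 30/8 = 15/4

Enumerate A + A = {a + b : a, b ∈ A}. With |A| = 8, there are |A|^2 = 64 ordered sum pairs; collecting distinct values, A + A = {-36, -26, -23, -21, -16, -13, -11, -10, -8, -6, -3, -1, 2, 3, 4, 5, 7, 10, 12, 13, 16, 17, 18, 20, 23, 25, 30, 31, 36, 42}, so |A + A| = 30. Thus K = 30/8 = 15/4. For comparison, the minimum possible |A + A| over all 8-element sets is 2·8 − 1 = 15 (so min K = 15/8), attained only by arithmetic progressions.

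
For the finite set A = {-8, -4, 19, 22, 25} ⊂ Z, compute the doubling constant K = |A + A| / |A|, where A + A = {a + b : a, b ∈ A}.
K = |A + A| / |A| = 14/5

Enumerate A + A = {a + b : a, b ∈ A}. With |A| = 5, there are |A|^2 = 25 ordered sum pairs; collecting distinct values, A + A = {-16, -12, -8, 11, 14, 15, 17, 18, 21, 38, 41, 44, 47, 50}, so |A + A| = 14. Thus K = 14/5. For comparison, the minimum possible |A + A| over all 5-element sets is 2·5 − 1 = 9 (so min K = 9/5), attained only by arithmetic progressions.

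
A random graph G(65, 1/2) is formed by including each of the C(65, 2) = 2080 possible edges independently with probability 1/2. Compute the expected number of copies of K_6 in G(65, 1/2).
E[# K_6] = C(65, 6) · (1/2)^C(6, 2) = 82598880 / 2^15 = 2581215/1024 ≈ 2520.717773

For each 6-subset S of vertices (there are C(65, 6) = 82598880 such S), let X_S = 1 if S induces a K_6 (all C(6, 2) = 15 edges present). Then P(X_S = 1) = (1/2)^15 = 1/32768. By linearity of expectation, E[# K_6] = C(65, 6) · (1/2)^15 = 82598880 / 32768 = 2581215/1024 ≈ 2520.717773.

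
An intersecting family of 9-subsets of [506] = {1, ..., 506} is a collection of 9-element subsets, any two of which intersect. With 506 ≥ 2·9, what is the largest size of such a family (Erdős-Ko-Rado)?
max |F| = C(505, 8) = 99222624889162875

The Erdős-Ko-Rado theorem states: for n ≥ 2k, an intersecting family of k-subsets of an n-element set has size at most C(n − 1, k − 1), with equality for 'star' families {A ⊆ [n] : |A| = k, i ∈ A} (fix an element i). For n = 506, k = 9: C(505, 8) = 99222624889162875.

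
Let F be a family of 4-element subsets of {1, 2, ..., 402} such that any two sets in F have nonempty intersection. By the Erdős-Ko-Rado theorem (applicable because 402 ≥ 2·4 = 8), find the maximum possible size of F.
max |F| = C(401, 3) = 10666600

The Erdős-Ko-Rado theorem states: for n ≥ 2k, an intersecting family of k-subsets of an n-element set has size at most C(n − 1, k − 1), with equality for 'star' families {A ⊆ [n] : |A| = k, i ∈ A} (fix an element i). For n = 402, k = 4: C(401, 3) = 10666600.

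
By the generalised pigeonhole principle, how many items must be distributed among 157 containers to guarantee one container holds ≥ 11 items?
n = (11 − 1)·157 + 1 = 1571

By the generalised pigeonhole principle, to guarantee some box contains ≥ r objects we need more than (r − 1) · k objects total. Threshold: n = (r − 1) · k + 1. With r = 11 and k = 157: n = 10 · 157 + 1 = 1570 + 1 = 1571. For n = 1570 = 10 · 157, we can put exactly 10 objects in every box, avoiding 11 in any single one — so 1571 is tight.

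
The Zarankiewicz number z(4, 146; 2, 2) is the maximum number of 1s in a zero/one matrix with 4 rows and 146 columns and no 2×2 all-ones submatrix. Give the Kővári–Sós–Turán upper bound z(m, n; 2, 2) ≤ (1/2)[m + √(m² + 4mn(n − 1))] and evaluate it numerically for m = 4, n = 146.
z(4, 146; 2, 2) ≤ (1/2)[4 + √(4² + 4·4·146·145)] = (1/2)[4 + √338736] = 293.0052

Kővári–Sós–Turán: let r_1, ..., r_4 be the row sums and z = Σ r_i the total number of 1s. Each pair of columns can share at most one row with both entries 1 (else a 2×2 all-ones block appears), so Σ_i C(r_i, 2) ≤ C(146, 2) = 10585. By convexity Σ_i C(r_i, 2) ≥ 4·C(z/4, 2) = z(z − 4)/(2·4), giving z² − 4z − 4·146·145 ≤ 0 and hence z ≤ (1/2)[4 + √(16 + 4·84680)] = (1/2)[4 + √338736] ≈ (1/2)(4 + 582.0103) = 293.0052.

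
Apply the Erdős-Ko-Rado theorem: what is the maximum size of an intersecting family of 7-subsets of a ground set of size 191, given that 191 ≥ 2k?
max |F| = C(190, 6) = 60334683255

Erdős-Ko-Rado (1961): when n ≥ 2k, max |F| = C(n−1, k−1). The bound is attained by the star {A : i ∈ A} for any fixed i ∈ [n]. Here C(191−1, 7−1) = C(190, 6) = 60334683255.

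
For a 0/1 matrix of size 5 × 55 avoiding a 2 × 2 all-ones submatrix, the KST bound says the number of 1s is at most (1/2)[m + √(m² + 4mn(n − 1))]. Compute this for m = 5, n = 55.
z(5, 55; 2, 2) ≤ (1/2)[5 + √(5² + 4·5·55·54)] = (1/2)[5 + √59425] = 124.3862

Kővári–Sós–Turán: let r_1, ..., r_5 be the row sums and z = Σ r_i the total number of 1s. Each pair of columns can share at most one row with both entries 1 (else a 2×2 all-ones block appears), so Σ_i C(r_i, 2) ≤ C(55, 2) = 1485. By convexity Σ_i C(r_i, 2) ≥ 5·C(z/5, 2) = z(z − 5)/(2·5), giving z² − 5z − 5·55·54 ≤ 0 and hence z ≤ (1/2)[5 + √(25 + 4·14850)] = (1/2)[5 + √59425] ≈ (1/2)(5 + 243.7724) = 124.3862.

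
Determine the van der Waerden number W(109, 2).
W(109, 2) = 109 + 1 = 110

A 2-term AP is any pair of integers, so a monochromatic 2-AP exists iff some colour is used at least twice. With 109 colours, the colouring i ↦ i on {1, ..., 109} uses each colour once, avoiding any monochromatic pair, so W(109, 2) > 109. For {1, ..., 110}, pigeonhole forces two integers of the same colour, which form a monochromatic 2-AP. Hence W(109, 2) = 110.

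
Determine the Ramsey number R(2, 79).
R(2, 79) = 79

R(2, k) = k for all k ≥ 2: in a 2-colouring of K_k, either some edge is red (a red K_2) or all edges are blue (a blue K_k). And K_{78} coloured all-blue has no blue K_79, so R(2, 79) > 78. Hence R(2, 79) = 79.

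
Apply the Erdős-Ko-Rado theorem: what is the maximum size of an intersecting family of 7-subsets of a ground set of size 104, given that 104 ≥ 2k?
max |F| = C(103, 6) = 1429840335

Erdős-Ko-Rado (1961): when n ≥ 2k, max |F| = C(n−1, k−1). The bound is attained by the star {A : i ∈ A} for any fixed i ∈ [n]. Here C(104−1, 7−1) = C(103, 6) = 1429840335.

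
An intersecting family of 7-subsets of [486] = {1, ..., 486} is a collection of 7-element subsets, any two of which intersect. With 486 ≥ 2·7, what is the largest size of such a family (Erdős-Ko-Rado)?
max |F| = C(485, 6) = 17524074327760

Erdős-Ko-Rado (1961): when n ≥ 2k, max |F| = C(n−1, k−1). The bound is attained by the star {A : i ∈ A} for any fixed i ∈ [n]. Here C(486−1, 7−1) = C(485, 6) = 17524074327760.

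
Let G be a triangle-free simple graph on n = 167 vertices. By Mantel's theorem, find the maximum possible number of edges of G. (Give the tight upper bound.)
ex(167, K_3) = ⌊167^2/4⌋ = 6972

Mantel (1907): a triangle-free graph on n vertices has at most ⌊n^2/4⌋ edges, with equality for the complete bipartite graph K_{⌊n/2⌋, ⌈n/2⌉}. For n = 167: ⌊167^2/4⌋ = ⌊27889/4⌋ = 6972. The extremal graph is K_{83, 84}, which has 83·84 = 6972 edges.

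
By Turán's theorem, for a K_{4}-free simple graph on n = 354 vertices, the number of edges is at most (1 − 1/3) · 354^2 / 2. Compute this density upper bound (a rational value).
Turán density bound = (2/3) · 354^2/2 = 41772

Turán's theorem: ex(n, K_{r+1}) is achieved by the complete r-partite Turán graph T(n, r) with parts as balanced as possible, and is at most (1 − 1/r) · n^2/2. For r = 3, n = 354: the density bound is (2/3) · 125316/2 = 41772. Since 3 ∣ 354, the Turán graph T(354, 3) has parts of equal size 118, and its edge count e(T(354, 3)) = 41772 attains the density bound exactly.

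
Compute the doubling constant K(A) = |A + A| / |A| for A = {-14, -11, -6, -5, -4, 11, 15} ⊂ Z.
K = |A + A| / |A| = 27/7

Enumerate A + A = {a + b : a, b ∈ A}. With |A| = 7, there are |A|^2 = 49 ordered sum pairs; collecting distinct values, A + A = {-28, -25, -22, -20, -19, -18, -17, -16, -15, -12, -11, -10, -9, -8, -3, 0, 1, 4, 5, 6, 7, 9, 10, 11, 22, 26, 30}, so |A + A| = 27. Thus K = 27/7. For comparison, the minimum possible |A + A| over all 7-element sets is 2·7 − 1 = 13 (so min K = 13/7), attained only by arithmetic progressions.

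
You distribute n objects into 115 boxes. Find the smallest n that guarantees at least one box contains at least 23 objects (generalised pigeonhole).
n = (23 − 1)·115 + 1 = 2531

By the generalised pigeonhole principle, to guarantee some box contains ≥ r objects we need more than (r − 1) · k objects total. Threshold: n = (r − 1) · k + 1. With r = 23 and k = 115: n = 22 · 115 + 1 = 2530 + 1 = 2531. For n = 2530 = 22 · 115, we can put exactly 22 objects in every box, avoiding 23 in any single one — so 2531 is tight.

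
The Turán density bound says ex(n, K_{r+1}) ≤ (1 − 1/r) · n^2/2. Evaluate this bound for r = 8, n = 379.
Turán density bound = (7/8) · 379^2/2 = 1005487/16 ≈ 62842.9375

Turán's theorem: ex(n, K_{r+1}) is achieved by the complete r-partite Turán graph T(n, r) with parts as balanced as possible, and is at most (1 − 1/r) · n^2/2. For r = 8, n = 379: the density bound is (7/8) · 143641/2 = 1005487/16 ≈ 62842.9375. The integer-valued extremum is e(T(379, 8)) = 62842, which is strictly less than the density bound 1005487/16 since 8 ∤ 379 (the parts of T(379, 8) cannot all be equal).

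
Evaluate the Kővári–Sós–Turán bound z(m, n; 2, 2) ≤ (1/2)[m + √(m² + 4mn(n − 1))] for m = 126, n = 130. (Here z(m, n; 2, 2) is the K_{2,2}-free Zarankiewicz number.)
z(126, 130; 2, 2) ≤ (1/2)[126 + √(126² + 4·126·130·129)] = (1/2)[126 + √8467956] = 1517.9876

Kővári–Sós–Turán: let r_1, ..., r_126 be the row sums and z = Σ r_i the total number of 1s. Each pair of columns can share at most one row with both entries 1 (else a 2×2 all-ones block appears), so Σ_i C(r_i, 2) ≤ C(130, 2) = 8385. By convexity Σ_i C(r_i, 2) ≥ 126·C(z/126, 2) = z(z − 126)/(2·126), giving z² − 126z − 126·130·129 ≤ 0 and hence z ≤ (1/2)[126 + √(15876 + 4·2113020)] = (1/2)[126 + √8467956] ≈ (1/2)(126 + 2909.9753) = 1517.9876.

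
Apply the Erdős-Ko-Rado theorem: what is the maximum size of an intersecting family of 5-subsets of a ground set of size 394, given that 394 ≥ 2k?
max |F| = C(393, 4) = 978833310

Erdős-Ko-Rado (1961): when n ≥ 2k, max |F| = C(n−1, k−1). The bound is attained by the star {A : i ∈ A} for any fixed i ∈ [n]. Here C(394−1, 5−1) = C(393, 4) = 978833310.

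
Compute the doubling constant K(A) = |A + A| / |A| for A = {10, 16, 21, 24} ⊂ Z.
K = |A + A| / |A| = 10/4 = 5/2

Enumerate A + A = {a + b : a, b ∈ A}. With |A| = 4, there are |A|^2 = 16 ordered sum pairs; collecting distinct values, A + A = {20, 26, 31, 32, 34, 37, 40, 42, 45, 48}, so |A + A| = 10. Thus K = 10/4 = 5/2. For comparison, the minimum possible |A + A| over all 4-element sets is 2·4 − 1 = 7 (so min K = 7/4), attained only by arithmetic progressions.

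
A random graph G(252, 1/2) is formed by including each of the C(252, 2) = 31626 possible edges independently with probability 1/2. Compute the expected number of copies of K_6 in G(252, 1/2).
E[# K_6] = C(252, 6) · (1/2)^C(6, 2) = 334988390100 / 2^15 = 83747097525/8192 ≈ 10223034.365845

For each 6-subset S of vertices (there are C(252, 6) = 334988390100 such S), let X_S = 1 if S induces a K_6 (all C(6, 2) = 15 edges present). Then P(X_S = 1) = (1/2)^15 = 1/32768. By linearity of expectation, E[# K_6] = C(252, 6) · (1/2)^15 = 334988390100 / 32768 = 83747097525/8192 ≈ 10223034.365845.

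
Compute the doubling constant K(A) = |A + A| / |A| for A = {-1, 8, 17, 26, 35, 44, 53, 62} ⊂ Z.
K = |A + A| / |A| = 15/8

Enumerate A + A = {a + b : a, b ∈ A}. With |A| = 8, there are |A|^2 = 64 ordered sum pairs; collecting distinct values, A + A = {-2, 7, 16, 25, 34, 43, 52, 61, 70, 79, 88, 97, 106, 115, 124}, so |A + A| = 15. Thus K = 15/8. Here |A + A| = 2|A| − 1 = 15, the minimum possible — so K = 15/8 is minimal, which holds iff A is an arithmetic progression.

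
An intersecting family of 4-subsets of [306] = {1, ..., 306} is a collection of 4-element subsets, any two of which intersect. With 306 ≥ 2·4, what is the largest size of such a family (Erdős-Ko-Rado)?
max |F| = C(305, 3) = 4682360

The Erdős-Ko-Rado theorem states: for n ≥ 2k, an intersecting family of k-subsets of an n-element set has size at most C(n − 1, k − 1), with equality for 'star' families {A ⊆ [n] : |A| = k, i ∈ A} (fix an element i). For n = 306, k = 4: C(305, 3) = 4682360.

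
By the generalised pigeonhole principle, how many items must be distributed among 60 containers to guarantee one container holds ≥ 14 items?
n = (14 − 1)·60 + 1 = 781

By the generalised pigeonhole principle, to guarantee some box contains ≥ r objects we need more than (r − 1) · k objects total. Threshold: n = (r − 1) · k + 1. With r = 14 and k = 60: n = 13 · 60 + 1 = 780 + 1 = 781. For n = 780 = 13 · 60, we can put exactly 13 objects in every box, avoiding 14 in any single one — so 781 is tight.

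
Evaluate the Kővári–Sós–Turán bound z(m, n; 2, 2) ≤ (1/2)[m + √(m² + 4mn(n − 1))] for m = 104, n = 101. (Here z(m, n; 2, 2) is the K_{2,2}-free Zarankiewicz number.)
z(104, 101; 2, 2) ≤ (1/2)[104 + √(104² + 4·104·101·100)] = (1/2)[104 + √4212416] = 1078.2086

Kővári–Sós–Turán: let r_1, ..., r_104 be the row sums and z = Σ r_i the total number of 1s. Each pair of columns can share at most one row with both entries 1 (else a 2×2 all-ones block appears), so Σ_i C(r_i, 2) ≤ C(101, 2) = 5050. By convexity Σ_i C(r_i, 2) ≥ 104·C(z/104, 2) = z(z − 104)/(2·104), giving z² − 104z − 104·101·100 ≤ 0 and hence z ≤ (1/2)[104 + √(10816 + 4·1050400)] = (1/2)[104 + √4212416] ≈ (1/2)(104 + 2052.4171) = 1078.2086.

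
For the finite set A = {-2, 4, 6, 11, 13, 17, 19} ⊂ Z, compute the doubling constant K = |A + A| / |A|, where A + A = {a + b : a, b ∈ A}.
K = |A + A| / |A| = 23/7

Enumerate A + A = {a + b : a, b ∈ A}. With |A| = 7, there are |A|^2 = 49 ordered sum pairs; collecting distinct values, A + A = {-4, 2, 4, 8, 9, 10, 11, 12, 15, 17, 19, 21, 22, 23, 24, 25, 26, 28, 30, 32, 34, 36, 38}, so |A + A| = 23. Thus K = 23/7. For comparison, the minimum possible |A + A| over all 7-element sets is 2·7 − 1 = 13 (so min K = 13/7), attained only by arithmetic progressions.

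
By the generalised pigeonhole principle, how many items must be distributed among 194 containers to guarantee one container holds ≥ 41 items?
n = (41 − 1)·194 + 1 = 7761

By the generalised pigeonhole principle, to guarantee some box contains ≥ r objects we need more than (r − 1) · k objects total. Threshold: n = (r − 1) · k + 1. With r = 41 and k = 194: n = 40 · 194 + 1 = 7760 + 1 = 7761. For n = 7760 = 40 · 194, we can put exactly 40 objects in every box, avoiding 41 in any single one — so 7761 is tight.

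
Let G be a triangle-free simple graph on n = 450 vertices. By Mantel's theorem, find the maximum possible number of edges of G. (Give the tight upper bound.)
ex(450, K_3) = ⌊450^2/4⌋ = 50625

Mantel (1907): a triangle-free graph on n vertices has at most ⌊n^2/4⌋ edges, with equality for the complete bipartite graph K_{⌊n/2⌋, ⌈n/2⌉}. For n = 450: ⌊450^2/4⌋ = ⌊202500/4⌋ = 50625. The extremal graph is K_{225, 225}, which has 225·225 = 50625 edges.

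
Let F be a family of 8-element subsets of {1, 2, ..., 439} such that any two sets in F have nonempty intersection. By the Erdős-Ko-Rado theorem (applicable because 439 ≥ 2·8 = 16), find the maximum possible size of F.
max |F| = C(438, 7) = 584739093226896

The Erdős-Ko-Rado theorem states: for n ≥ 2k, an intersecting family of k-subsets of an n-element set has size at most C(n − 1, k − 1), with equality for 'star' families {A ⊆ [n] : |A| = k, i ∈ A} (fix an element i). For n = 439, k = 8: C(438, 7) = 584739093226896.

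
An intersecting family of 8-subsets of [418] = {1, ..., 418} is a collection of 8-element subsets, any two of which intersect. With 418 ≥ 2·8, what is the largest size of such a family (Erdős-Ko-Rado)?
max |F| = C(417, 7) = 413557952556528

Erdős-Ko-Rado (1961): when n ≥ 2k, max |F| = C(n−1, k−1). The bound is attained by the star {A : i ∈ A} for any fixed i ∈ [n]. Here C(418−1, 8−1) = C(417, 7) = 413557952556528.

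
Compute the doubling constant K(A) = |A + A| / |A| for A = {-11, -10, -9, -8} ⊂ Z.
K = |A + A| / |A| = 7/4

Enumerate A + A = {a + b : a, b ∈ A}. With |A| = 4, there are |A|^2 = 16 ordered sum pairs; collecting distinct values, A + A = {-22, -21, -20, -19, -18, -17, -16}, so |A + A| = 7. Thus K = 7/4. Here |A + A| = 2|A| − 1 = 7, the minimum possible — so K = 7/4 is minimal, which holds iff A is an arithmetic progression.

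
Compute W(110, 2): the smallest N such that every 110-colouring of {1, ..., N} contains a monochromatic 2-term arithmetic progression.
W(110, 2) = 110 + 1 = 111

A 2-term AP is any pair of integers, so a monochromatic 2-AP exists iff some colour is used at least twice. With 110 colours, the colouring i ↦ i on {1, ..., 110} uses each colour once, avoiding any monochromatic pair, so W(110, 2) > 110. For {1, ..., 111}, pigeonhole forces two integers of the same colour, which form a monochromatic 2-AP. Hence W(110, 2) = 111.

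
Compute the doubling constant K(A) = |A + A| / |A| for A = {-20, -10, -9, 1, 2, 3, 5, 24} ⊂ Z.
K = |A + A| / |A| = 29/8

Enumerate A + A = {a + b : a, b ∈ A}. With |A| = 8, there are |A|^2 = 64 ordered sum pairs; collecting distinct values, A + A = {-40, -30, -29, -20, -19, -18, -17, -15, -9, -8, -7, -6, -5, -4, 2, 3, 4, 5, 6, 7, 8, 10, 14, 15, 25, 26, 27, 29, 48}, so |A + A| = 29. Thus K = 29/8. For comparison, the minimum possible |A + A| over all 8-element sets is 2·8 − 1 = 15 (so min K = 15/8), attained only by arithmetic progressions.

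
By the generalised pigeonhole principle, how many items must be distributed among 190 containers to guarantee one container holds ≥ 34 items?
n = (34 − 1)·190 + 1 = 6271

By the generalised pigeonhole principle, to guarantee some box contains ≥ r objects we need more than (r − 1) · k objects total. Threshold: n = (r − 1) · k + 1. With r = 34 and k = 190: n = 33 · 190 + 1 = 6270 + 1 = 6271. For n = 6270 = 33 · 190, we can put exactly 33 objects in every box, avoiding 34 in any single one — so 6271 is tight.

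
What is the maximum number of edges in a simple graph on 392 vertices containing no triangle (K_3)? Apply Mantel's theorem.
ex(392, K_3) = ⌊392^2/4⌋ = 38416

Mantel (1907): a triangle-free graph on n vertices has at most ⌊n^2/4⌋ edges, with equality for the complete bipartite graph K_{⌊n/2⌋, ⌈n/2⌉}. For n = 392: ⌊392^2/4⌋ = ⌊153664/4⌋ = 38416. The extremal graph is K_{196, 196}, which has 196·196 = 38416 edges.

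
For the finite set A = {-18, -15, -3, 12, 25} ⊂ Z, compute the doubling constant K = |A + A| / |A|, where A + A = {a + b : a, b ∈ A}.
K = |A + A| / |A| = 14/5

Enumerate A + A = {a + b : a, b ∈ A}. With |A| = 5, there are |A|^2 = 25 ordered sum pairs; collecting distinct values, A + A = {-36, -33, -30, -21, -18, -6, -3, 7, 9, 10, 22, 24, 37, 50}, so |A + A| = 14. Thus K = 14/5. For comparison, the minimum possible |A + A| over all 5-element sets is 2·5 − 1 = 9 (so min K = 9/5), attained only by arithmetic progressions.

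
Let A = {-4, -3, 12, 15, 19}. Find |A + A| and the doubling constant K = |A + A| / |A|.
K = |A + A| / |A| = 15/5 = 3

Enumerate A + A = {a + b : a, b ∈ A}. With |A| = 5, there are |A|^2 = 25 ordered sum pairs; collecting distinct values, A + A = {-8, -7, -6, 8, 9, 11, 12, 15, 16, 24, 27, 30, 31, 34, 38}, so |A + A| = 15. Thus K = 15/5 = 3. For comparison, the minimum possible |A + A| over all 5-element sets is 2·5 − 1 = 9 (so min K = 9/5), attained only by arithmetic progressions.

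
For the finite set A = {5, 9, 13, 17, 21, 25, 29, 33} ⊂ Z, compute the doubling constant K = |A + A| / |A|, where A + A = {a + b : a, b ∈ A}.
K = |A + A| / |A| = 15/8

Enumerate A + A = {a + b : a, b ∈ A}. With |A| = 8, there are |A|^2 = 64 ordered sum pairs; collecting distinct values, A + A = {10, 14, 18, 22, 26, 30, 34, 38, 42, 46, 50, 54, 58, 62, 66}, so |A + A| = 15. Thus K = 15/8. Here |A + A| = 2|A| − 1 = 15, the minimum possible — so K = 15/8 is minimal, which holds iff A is an arithmetic progression.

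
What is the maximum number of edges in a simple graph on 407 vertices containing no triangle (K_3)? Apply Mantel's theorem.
ex(407, K_3) = ⌊407^2/4⌋ = 41412

Mantel (1907): a triangle-free graph on n vertices has at most ⌊n^2/4⌋ edges, with equality for the complete bipartite graph K_{⌊n/2⌋, ⌈n/2⌉}. For n = 407: ⌊407^2/4⌋ = ⌊165649/4⌋ = 41412. The extremal graph is K_{203, 204}, which has 203·204 = 41412 edges.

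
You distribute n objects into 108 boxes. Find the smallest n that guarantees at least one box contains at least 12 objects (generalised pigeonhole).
n = (12 − 1)·108 + 1 = 1189

By the generalised pigeonhole principle, to guarantee some box contains ≥ r objects we need more than (r − 1) · k objects total. Threshold: n = (r − 1) · k + 1. With r = 12 and k = 108: n = 11 · 108 + 1 = 1188 + 1 = 1189. For n = 1188 = 11 · 108, we can put exactly 11 objects in every box, avoiding 12 in any single one — so 1189 is tight.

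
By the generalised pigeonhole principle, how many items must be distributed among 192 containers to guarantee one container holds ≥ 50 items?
n = (50 − 1)·192 + 1 = 9409

By the generalised pigeonhole principle, to guarantee some box contains ≥ r objects we need more than (r − 1) · k objects total. Threshold: n = (r − 1) · k + 1. With r = 50 and k = 192: n = 49 · 192 + 1 = 9408 + 1 = 9409. For n = 9408 = 49 · 192, we can put exactly 49 objects in every box, avoiding 50 in any single one — so 9409 is tight.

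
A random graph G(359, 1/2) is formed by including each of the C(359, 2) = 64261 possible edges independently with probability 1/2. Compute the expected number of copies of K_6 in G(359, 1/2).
E[# K_6] = C(359, 6) · (1/2)^C(6, 2) = 2850984183439 / 2^15 ≈ 87005132.551239

For each 6-subset S of vertices (there are C(359, 6) = 2850984183439 such S), let X_S = 1 if S induces a K_6 (all C(6, 2) = 15 edges present). Then P(X_S = 1) = (1/2)^15 = 1/32768. By linearity of expectation, E[# K_6] = C(359, 6) · (1/2)^15 = 2850984183439 / 32768 ≈ 87005132.551239.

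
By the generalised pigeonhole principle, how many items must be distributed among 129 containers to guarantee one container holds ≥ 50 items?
n = (50 − 1)·129 + 1 = 6322

By the generalised pigeonhole principle, to guarantee some box contains ≥ r objects we need more than (r − 1) · k objects total. Threshold: n = (r − 1) · k + 1. With r = 50 and k = 129: n = 49 · 129 + 1 = 6321 + 1 = 6322. For n = 6321 = 49 · 129, we can put exactly 49 objects in every box, avoiding 50 in any single one — so 6322 is tight.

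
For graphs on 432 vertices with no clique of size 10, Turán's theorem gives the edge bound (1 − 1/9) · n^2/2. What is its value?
Turán density bound = (8/9) · 432^2/2 = 82944

Turán's theorem: ex(n, K_{r+1}) is achieved by the complete r-partite Turán graph T(n, r) with parts as balanced as possible, and is at most (1 − 1/r) · n^2/2. For r = 9, n = 432: the density bound is (8/9) · 186624/2 = 82944. Since 9 ∣ 432, the Turán graph T(432, 9) has parts of equal size 48, and its edge count e(T(432, 9)) = 82944 attains the density bound exactly.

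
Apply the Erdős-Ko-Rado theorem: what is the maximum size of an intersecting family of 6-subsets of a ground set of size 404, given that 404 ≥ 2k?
max |F| = C(403, 5) = 86402659980

The Erdős-Ko-Rado theorem states: for n ≥ 2k, an intersecting family of k-subsets of an n-element set has size at most C(n − 1, k − 1), with equality for 'star' families {A ⊆ [n] : |A| = k, i ∈ A} (fix an element i). For n = 404, k = 6: C(403, 5) = 86402659980.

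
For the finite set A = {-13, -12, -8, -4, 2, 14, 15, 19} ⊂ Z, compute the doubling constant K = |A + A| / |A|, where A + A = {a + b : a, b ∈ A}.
K = |A + A| / |A| = 31/8

Enumerate A + A = {a + b : a, b ∈ A}. With |A| = 8, there are |A|^2 = 64 ordered sum pairs; collecting distinct values, A + A = {-26, -25, -24, -21, -20, -17, -16, -12, -11, -10, -8, -6, -2, 1, 2, 3, 4, 6, 7, 10, 11, 15, 16, 17, 21, 28, 29, 30, 33, 34, 38}, so |A + A| = 31. Thus K = 31/8. For comparison, the minimum possible |A + A| over all 8-element sets is 2·8 − 1 = 15 (so min K = 15/8), attained only by arithmetic progressions.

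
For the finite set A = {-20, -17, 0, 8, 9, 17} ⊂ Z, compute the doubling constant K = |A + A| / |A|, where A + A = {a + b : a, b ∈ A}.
K = |A + A| / |A| = 19/6

Enumerate A + A = {a + b : a, b ∈ A}. With |A| = 6, there are |A|^2 = 36 ordered sum pairs; collecting distinct values, A + A = {-40, -37, -34, -20, -17, -12, -11, -9, -8, -3, 0, 8, 9, 16, 17, 18, 25, 26, 34}, so |A + A| = 19. Thus K = 19/6. For comparison, the minimum possible |A + A| over all 6-element sets is 2·6 − 1 = 11 (so min K = 11/6), attained only by arithmetic progressions.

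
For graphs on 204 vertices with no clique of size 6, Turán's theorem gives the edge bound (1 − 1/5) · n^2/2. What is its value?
Turán density bound = (4/5) · 204^2/2 = 83232/5 ≈ 16646.4

Turán's theorem: ex(n, K_{r+1}) is achieved by the complete r-partite Turán graph T(n, r) with parts as balanced as possible, and is at most (1 − 1/r) · n^2/2. For r = 5, n = 204: the density bound is (4/5) · 41616/2 = 83232/5 ≈ 16646.4. The integer-valued extremum is e(T(204, 5)) = 16646, which is strictly less than the density bound 83232/5 since 5 ∤ 204 (the parts of T(204, 5) cannot all be equal).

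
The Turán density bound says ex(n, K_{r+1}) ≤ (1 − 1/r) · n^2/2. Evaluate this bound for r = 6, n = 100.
Turán density bound = (5/6) · 100^2/2 = 12500/3 ≈ 4166.6667

Turán's theorem: ex(n, K_{r+1}) is achieved by the complete r-partite Turán graph T(n, r) with parts as balanced as possible, and is at most (1 − 1/r) · n^2/2. For r = 6, n = 100: the density bound is (5/6) · 10000/2 = 12500/3 ≈ 4166.6667. The integer-valued extremum is e(T(100, 6)) = 4166, which is strictly less than the density bound 12500/3 since 6 ∤ 100 (the parts of T(100, 6) cannot all be equal).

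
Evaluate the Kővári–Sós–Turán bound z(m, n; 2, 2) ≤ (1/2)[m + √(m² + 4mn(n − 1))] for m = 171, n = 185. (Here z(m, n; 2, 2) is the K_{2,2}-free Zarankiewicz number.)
z(171, 185; 2, 2) ≤ (1/2)[171 + √(171² + 4·171·185·184)] = (1/2)[171 + √23312601] = 2499.6562

Kővári–Sós–Turán: let r_1, ..., r_171 be the row sums and z = Σ r_i the total number of 1s. Each pair of columns can share at most one row with both entries 1 (else a 2×2 all-ones block appears), so Σ_i C(r_i, 2) ≤ C(185, 2) = 17020. By convexity Σ_i C(r_i, 2) ≥ 171·C(z/171, 2) = z(z − 171)/(2·171), giving z² − 171z − 171·185·184 ≤ 0 and hence z ≤ (1/2)[171 + √(29241 + 4·5820840)] = (1/2)[171 + √23312601] ≈ (1/2)(171 + 4828.3124) = 2499.6562.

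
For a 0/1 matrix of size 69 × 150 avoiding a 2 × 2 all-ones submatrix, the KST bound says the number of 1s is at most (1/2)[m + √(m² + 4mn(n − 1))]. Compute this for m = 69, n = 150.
z(69, 150; 2, 2) ≤ (1/2)[69 + √(69² + 4·69·150·149)] = (1/2)[69 + √6173361] = 1276.8125

Kővári–Sós–Turán: let r_1, ..., r_69 be the row sums and z = Σ r_i the total number of 1s. Each pair of columns can share at most one row with both entries 1 (else a 2×2 all-ones block appears), so Σ_i C(r_i, 2) ≤ C(150, 2) = 11175. By convexity Σ_i C(r_i, 2) ≥ 69·C(z/69, 2) = z(z − 69)/(2·69), giving z² − 69z − 69·150·149 ≤ 0 and hence z ≤ (1/2)[69 + √(4761 + 4·1542150)] = (1/2)[69 + √6173361] ≈ (1/2)(69 + 2484.6249) = 1276.8125.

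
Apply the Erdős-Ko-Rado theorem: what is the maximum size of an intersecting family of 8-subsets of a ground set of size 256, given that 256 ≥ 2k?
max |F| = C(255, 7) = 12801990477375

Erdős-Ko-Rado (1961): when n ≥ 2k, max |F| = C(n−1, k−1). The bound is attained by the star {A : i ∈ A} for any fixed i ∈ [n]. Here C(256−1, 8−1) = C(255, 7) = 12801990477375.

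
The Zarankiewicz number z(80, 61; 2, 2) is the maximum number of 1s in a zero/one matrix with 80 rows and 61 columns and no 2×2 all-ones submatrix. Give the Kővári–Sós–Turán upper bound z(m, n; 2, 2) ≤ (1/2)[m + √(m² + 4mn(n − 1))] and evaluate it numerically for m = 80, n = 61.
z(80, 61; 2, 2) ≤ (1/2)[80 + √(80² + 4·80·61·60)] = (1/2)[80 + √1177600] = 582.5864

Kővári–Sós–Turán: let r_1, ..., r_80 be the row sums and z = Σ r_i the total number of 1s. Each pair of columns can share at most one row with both entries 1 (else a 2×2 all-ones block appears), so Σ_i C(r_i, 2) ≤ C(61, 2) = 1830. By convexity Σ_i C(r_i, 2) ≥ 80·C(z/80, 2) = z(z − 80)/(2·80), giving z² − 80z − 80·61·60 ≤ 0 and hence z ≤ (1/2)[80 + √(6400 + 4·292800)] = (1/2)[80 + √1177600] ≈ (1/2)(80 + 1085.1728) = 582.5864.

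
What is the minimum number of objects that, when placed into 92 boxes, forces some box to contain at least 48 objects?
n = (48 − 1)·92 + 1 = 4325

By the generalised pigeonhole principle, to guarantee some box contains ≥ r objects we need more than (r − 1) · k objects total. Threshold: n = (r − 1) · k + 1. With r = 48 and k = 92: n = 47 · 92 + 1 = 4324 + 1 = 4325. For n = 4324 = 47 · 92, we can put exactly 47 objects in every box, avoiding 48 in any single one — so 4325 is tight.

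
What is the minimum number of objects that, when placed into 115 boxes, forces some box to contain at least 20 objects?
n = (20 − 1)·115 + 1 = 2186

By the generalised pigeonhole principle, to guarantee some box contains ≥ r objects we need more than (r − 1) · k objects total. Threshold: n = (r − 1) · k + 1. With r = 20 and k = 115: n = 19 · 115 + 1 = 2185 + 1 = 2186. For n = 2185 = 19 · 115, we can put exactly 19 objects in every box, avoiding 20 in any single one — so 2186 is tight.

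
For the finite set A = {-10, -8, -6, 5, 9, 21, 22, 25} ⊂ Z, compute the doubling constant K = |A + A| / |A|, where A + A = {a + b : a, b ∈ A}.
K = |A + A| / |A| = 31/8

Enumerate A + A = {a + b : a, b ∈ A}. With |A| = 8, there are |A|^2 = 64 ordered sum pairs; collecting distinct values, A + A = {-20, -18, -16, -14, -12, -5, -3, -1, 1, 3, 10, 11, 12, 13, 14, 15, 16, 17, 18, 19, 26, 27, 30, 31, 34, 42, 43, 44, 46, 47, 50}, so |A + A| = 31. Thus K = 31/8. For comparison, the minimum possible |A + A| over all 8-element sets is 2·8 − 1 = 15 (so min K = 15/8), attained only by arithmetic progressions.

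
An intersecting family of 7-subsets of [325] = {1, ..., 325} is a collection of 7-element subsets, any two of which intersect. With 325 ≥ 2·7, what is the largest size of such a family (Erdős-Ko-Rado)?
max |F| = C(324, 6) = 1533615896736

The Erdős-Ko-Rado theorem states: for n ≥ 2k, an intersecting family of k-subsets of an n-element set has size at most C(n − 1, k − 1), with equality for 'star' families {A ⊆ [n] : |A| = k, i ∈ A} (fix an element i). For n = 325, k = 7: C(324, 6) = 1533615896736.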